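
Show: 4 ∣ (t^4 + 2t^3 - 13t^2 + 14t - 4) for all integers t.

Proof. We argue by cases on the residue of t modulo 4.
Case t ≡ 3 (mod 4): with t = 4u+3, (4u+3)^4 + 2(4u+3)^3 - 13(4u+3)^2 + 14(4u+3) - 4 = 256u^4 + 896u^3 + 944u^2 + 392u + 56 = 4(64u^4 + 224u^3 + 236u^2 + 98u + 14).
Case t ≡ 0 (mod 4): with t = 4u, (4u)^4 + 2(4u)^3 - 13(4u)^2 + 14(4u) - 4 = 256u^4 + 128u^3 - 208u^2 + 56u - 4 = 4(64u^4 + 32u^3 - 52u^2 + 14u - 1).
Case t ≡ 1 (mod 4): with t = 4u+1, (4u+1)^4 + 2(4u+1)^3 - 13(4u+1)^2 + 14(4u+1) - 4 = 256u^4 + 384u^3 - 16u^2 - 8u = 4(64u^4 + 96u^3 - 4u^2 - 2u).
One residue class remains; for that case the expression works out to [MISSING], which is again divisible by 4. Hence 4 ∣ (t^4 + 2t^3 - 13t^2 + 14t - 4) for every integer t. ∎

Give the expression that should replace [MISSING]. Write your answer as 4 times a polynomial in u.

Only t ≡ 2 (mod 4) is unaccounted for. Put t = 4u+2:
(4u+2)^4 + 2(4u+2)^3 - 13(4u+2)^2 + 14(4u+2) - 4 expands to 256u^4 + 640u^3 + 368u^2 + 72u + 4,
and factoring out 4 leaves 4(64u^4 + 160u^3 + 92u^2 + 18u + 1).

4(64u^4 + 160u^3 + 92u^2 + 18u + 1)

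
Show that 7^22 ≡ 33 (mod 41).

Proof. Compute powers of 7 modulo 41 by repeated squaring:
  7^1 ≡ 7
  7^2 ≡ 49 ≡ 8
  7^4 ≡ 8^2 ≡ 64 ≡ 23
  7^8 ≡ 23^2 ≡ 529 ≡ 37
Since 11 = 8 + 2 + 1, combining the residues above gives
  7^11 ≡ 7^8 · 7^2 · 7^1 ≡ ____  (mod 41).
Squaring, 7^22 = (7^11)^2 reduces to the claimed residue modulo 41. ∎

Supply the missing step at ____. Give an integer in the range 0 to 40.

Multiply the listed residues: 37 · 8 · 7 = 296 → 2072.
Reducing modulo 41: 2072 = 50·41 + 22, so 7^11 ≡ 22.

22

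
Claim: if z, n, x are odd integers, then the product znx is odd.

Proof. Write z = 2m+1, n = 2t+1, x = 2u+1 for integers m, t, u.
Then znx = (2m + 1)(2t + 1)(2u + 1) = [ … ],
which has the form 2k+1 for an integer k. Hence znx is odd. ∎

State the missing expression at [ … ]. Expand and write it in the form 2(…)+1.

2(4mtu + 2mt + 2mu + m + 2tu + t + u) + 1

Expanding: (2m + 1)(2t + 1)(2u + 1) = 8mtu + 4mt + 4mu + 2m + 4tu + 2t + 2u + 1.
Every term except the constant is even, so this is 2(4mtu + 2mt + 2mu + m + 2tu + t + u) + 1,
and 4mtu + 2mt + 2mu + m + 2tu + t + u ∈ ℤ gives the required form.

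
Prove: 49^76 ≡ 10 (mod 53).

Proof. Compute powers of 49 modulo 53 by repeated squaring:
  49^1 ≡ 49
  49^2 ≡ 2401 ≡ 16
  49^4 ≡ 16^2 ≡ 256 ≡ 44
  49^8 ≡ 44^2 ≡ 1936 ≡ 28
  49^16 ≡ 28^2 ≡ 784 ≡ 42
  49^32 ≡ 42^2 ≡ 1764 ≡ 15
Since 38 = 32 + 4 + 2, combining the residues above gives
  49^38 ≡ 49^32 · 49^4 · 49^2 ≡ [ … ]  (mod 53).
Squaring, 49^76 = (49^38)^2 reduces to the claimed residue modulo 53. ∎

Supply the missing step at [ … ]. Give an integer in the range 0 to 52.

49^32 · 49^4 · 49^2 ≡ 15 · 44 · 16 = 10560.
10560 mod 53 = 13, so 49^38 ≡ 13 (mod 53).

13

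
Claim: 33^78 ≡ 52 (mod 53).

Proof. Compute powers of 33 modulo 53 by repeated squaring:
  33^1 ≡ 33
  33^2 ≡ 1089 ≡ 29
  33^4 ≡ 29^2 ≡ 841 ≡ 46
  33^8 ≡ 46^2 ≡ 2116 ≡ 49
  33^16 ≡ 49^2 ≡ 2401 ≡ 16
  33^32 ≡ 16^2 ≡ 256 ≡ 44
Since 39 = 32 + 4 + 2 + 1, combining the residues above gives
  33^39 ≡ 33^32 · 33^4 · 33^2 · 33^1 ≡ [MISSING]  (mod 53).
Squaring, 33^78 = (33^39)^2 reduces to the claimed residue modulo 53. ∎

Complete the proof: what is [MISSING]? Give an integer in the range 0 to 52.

33^32 · 33^4 · 33^2 · 33^1 ≡ 44 · 46 · 29 · 33 = 1936968.
1936968 mod 53 = 30, so 33^39 ≡ 30 (mod 53).

30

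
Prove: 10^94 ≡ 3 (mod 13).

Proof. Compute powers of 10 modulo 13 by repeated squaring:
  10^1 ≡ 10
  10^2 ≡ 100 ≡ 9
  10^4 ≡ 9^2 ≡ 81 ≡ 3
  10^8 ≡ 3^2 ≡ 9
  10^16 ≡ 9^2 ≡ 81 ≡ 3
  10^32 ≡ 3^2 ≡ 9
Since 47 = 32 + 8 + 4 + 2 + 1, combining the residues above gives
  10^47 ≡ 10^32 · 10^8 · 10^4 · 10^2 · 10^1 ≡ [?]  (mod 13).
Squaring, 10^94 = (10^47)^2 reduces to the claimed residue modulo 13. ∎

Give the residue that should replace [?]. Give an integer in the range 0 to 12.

4

Multiply the listed residues: 9 · 9 · 3 · 9 · 10 = 81 → 243 → 2187 → 21870.
Reducing modulo 13: 21870 = 1682·13 + 4, so 10^47 ≡ 4.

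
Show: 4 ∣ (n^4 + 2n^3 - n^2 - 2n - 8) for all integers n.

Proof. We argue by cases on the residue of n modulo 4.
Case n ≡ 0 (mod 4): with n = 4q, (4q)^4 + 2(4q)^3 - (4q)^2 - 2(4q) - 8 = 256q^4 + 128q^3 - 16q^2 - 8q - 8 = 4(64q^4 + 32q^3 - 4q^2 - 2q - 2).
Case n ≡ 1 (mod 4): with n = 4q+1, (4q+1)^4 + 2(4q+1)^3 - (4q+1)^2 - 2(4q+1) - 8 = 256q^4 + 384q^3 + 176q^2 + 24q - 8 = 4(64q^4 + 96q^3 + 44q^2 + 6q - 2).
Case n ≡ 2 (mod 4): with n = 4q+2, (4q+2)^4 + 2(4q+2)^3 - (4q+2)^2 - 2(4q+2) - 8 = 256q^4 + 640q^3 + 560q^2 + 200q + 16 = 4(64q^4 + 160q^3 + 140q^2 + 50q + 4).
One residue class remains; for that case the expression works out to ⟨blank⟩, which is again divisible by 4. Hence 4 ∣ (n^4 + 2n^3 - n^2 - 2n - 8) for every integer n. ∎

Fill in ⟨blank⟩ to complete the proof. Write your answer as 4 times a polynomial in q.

4(64q^4 + 224q^3 + 284q^2 + 154q + 28)

The residues treated are {0, 1, 2}, so the missing case is n ≡ 3 (mod 4); write n = 4q+3.
Then (4q+3)^4 + 2(4q+3)^3 - (4q+3)^2 - 2(4q+3) - 8 = 256q^4 + 896q^3 + 1136q^2 + 616q + 112 = 4(64q^4 + 224q^3 + 284q^2 + 154q + 28).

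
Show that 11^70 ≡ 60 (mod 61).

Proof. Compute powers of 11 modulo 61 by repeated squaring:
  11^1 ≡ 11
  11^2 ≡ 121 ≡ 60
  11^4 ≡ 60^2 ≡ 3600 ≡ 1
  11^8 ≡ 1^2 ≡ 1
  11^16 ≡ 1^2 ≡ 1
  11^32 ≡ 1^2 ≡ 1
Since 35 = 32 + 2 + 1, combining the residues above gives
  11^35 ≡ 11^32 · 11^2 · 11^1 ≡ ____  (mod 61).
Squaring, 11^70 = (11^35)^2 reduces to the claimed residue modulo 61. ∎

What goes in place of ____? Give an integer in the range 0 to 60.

50

11^32 · 11^2 · 11^1 ≡ 1 · 60 · 11 = 660.
660 mod 61 = 50, so 11^35 ≡ 50 (mod 61).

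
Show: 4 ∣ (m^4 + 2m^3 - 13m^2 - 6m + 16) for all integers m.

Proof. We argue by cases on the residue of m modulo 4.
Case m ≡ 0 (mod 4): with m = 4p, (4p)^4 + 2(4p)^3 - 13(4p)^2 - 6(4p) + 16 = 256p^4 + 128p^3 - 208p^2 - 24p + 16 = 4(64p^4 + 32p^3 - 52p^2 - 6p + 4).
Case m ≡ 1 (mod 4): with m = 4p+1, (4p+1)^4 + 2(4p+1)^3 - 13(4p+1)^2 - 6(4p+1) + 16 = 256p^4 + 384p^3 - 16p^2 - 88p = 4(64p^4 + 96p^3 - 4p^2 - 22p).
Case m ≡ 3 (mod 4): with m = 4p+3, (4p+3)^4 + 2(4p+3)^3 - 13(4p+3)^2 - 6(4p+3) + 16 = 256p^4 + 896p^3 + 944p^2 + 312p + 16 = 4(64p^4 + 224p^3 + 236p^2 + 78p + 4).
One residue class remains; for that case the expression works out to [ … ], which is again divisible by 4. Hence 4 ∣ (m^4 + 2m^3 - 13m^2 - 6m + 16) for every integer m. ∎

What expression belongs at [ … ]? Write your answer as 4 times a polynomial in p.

4(64p^4 + 160p^3 + 92p^2 - 2p - 4)

The residues treated are {0, 1, 3}, so the missing case is m ≡ 2 (mod 4); write m = 4p+2.
Then (4p+2)^4 + 2(4p+2)^3 - 13(4p+2)^2 - 6(4p+2) + 16 = 256p^4 + 640p^3 + 368p^2 - 8p - 16 = 4(64p^4 + 160p^3 + 92p^2 - 2p - 4).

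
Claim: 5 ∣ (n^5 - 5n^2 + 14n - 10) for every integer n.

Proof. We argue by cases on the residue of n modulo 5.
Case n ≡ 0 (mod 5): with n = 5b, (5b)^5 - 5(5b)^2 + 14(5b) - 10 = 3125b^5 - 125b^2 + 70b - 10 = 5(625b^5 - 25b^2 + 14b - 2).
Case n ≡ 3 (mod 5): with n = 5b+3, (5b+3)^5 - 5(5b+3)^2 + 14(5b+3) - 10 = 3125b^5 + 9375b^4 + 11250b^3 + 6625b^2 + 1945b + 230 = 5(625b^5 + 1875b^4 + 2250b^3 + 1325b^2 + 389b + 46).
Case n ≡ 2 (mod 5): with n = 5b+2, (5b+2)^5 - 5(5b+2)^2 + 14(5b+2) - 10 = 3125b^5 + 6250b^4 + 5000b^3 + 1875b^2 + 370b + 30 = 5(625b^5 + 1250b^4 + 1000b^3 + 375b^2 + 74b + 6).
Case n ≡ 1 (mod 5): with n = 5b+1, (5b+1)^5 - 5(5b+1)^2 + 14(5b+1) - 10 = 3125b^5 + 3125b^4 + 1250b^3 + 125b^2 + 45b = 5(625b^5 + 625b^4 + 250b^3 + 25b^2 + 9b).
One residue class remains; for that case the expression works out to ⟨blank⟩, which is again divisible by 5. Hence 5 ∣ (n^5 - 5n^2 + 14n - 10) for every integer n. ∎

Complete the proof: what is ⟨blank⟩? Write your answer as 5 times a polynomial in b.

The residues treated are {0, 3, 2, 1}, so the missing case is n ≡ 4 (mod 5); write n = 5b+4.
Then (5b+4)^5 - 5(5b+4)^2 + 14(5b+4) - 10 = 3125b^5 + 12500b^4 + 20000b^3 + 15875b^2 + 6270b + 990 = 5(625b^5 + 2500b^4 + 4000b^3 + 3175b^2 + 1254b + 198).

5(625b^5 + 2500b^4 + 4000b^3 + 3175b^2 + 1254b + 198)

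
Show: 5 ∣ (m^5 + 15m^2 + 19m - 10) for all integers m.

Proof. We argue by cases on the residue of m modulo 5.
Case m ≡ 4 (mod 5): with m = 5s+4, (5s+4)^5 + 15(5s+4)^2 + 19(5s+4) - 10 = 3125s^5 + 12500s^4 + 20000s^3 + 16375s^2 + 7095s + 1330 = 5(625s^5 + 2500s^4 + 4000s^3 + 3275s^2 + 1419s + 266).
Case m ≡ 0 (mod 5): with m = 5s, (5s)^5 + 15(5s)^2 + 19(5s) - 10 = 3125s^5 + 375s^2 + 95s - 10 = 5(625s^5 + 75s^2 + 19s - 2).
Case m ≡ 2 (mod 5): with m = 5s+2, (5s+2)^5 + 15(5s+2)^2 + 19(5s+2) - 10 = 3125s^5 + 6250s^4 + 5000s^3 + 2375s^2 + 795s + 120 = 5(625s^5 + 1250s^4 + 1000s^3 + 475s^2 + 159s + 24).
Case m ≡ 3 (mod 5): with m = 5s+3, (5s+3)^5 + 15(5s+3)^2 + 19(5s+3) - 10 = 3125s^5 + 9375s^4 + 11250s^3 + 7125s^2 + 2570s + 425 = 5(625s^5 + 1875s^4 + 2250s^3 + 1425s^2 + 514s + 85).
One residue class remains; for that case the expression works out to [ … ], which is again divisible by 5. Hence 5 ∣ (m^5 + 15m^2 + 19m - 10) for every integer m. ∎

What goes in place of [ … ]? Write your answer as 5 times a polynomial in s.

5(625s^5 + 625s^4 + 250s^3 + 125s^2 + 54s + 5)

The residues treated are {4, 0, 2, 3}, so the missing case is m ≡ 1 (mod 5); write m = 5s+1.
Then (5s+1)^5 + 15(5s+1)^2 + 19(5s+1) - 10 = 3125s^5 + 3125s^4 + 1250s^3 + 625s^2 + 270s + 25 = 5(625s^5 + 625s^4 + 250s^3 + 125s^2 + 54s + 5).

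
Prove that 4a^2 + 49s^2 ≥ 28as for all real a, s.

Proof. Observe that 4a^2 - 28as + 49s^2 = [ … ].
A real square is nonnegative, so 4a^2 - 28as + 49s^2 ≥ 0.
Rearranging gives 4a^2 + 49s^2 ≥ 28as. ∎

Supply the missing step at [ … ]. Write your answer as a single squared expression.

(2a - 7s)^2

The leading and trailing coefficients are 2^2 and 7^2, and 28 = 2·2·7, so the trinomial is (2a - 7s)^2.
Hence 4a^2 - 28as + 49s^2 ≥ 0.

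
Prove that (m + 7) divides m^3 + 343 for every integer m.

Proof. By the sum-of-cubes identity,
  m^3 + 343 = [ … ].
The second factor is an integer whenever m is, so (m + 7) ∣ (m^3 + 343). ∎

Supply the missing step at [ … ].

(m + 7)(m^2 - 7m + 49)

a^3 + b^3 = (a + b)(a^2 - ab + b^2). With a = m, b = 7:
m^3 + 343 = (m + 7)(m^2 - 7m + 49).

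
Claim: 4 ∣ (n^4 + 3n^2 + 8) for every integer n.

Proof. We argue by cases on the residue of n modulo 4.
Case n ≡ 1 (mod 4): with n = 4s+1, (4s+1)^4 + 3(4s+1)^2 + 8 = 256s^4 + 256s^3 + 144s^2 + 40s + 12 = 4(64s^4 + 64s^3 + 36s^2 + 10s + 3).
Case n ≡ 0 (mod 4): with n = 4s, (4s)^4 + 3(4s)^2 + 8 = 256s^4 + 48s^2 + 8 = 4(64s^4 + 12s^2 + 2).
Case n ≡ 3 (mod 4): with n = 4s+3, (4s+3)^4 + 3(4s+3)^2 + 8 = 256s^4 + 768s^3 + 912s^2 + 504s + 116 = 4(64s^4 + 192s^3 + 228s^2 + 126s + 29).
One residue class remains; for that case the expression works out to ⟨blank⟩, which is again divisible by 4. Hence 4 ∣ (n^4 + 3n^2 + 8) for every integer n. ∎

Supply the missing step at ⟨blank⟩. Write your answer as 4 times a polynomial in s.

4(64s^4 + 128s^3 + 108s^2 + 44s + 9)

Only n ≡ 2 (mod 4) is unaccounted for. Put n = 4s+2:
(4s+2)^4 + 3(4s+2)^2 + 8 expands to 256s^4 + 512s^3 + 432s^2 + 176s + 36,
and factoring out 4 leaves 4(64s^4 + 128s^3 + 108s^2 + 44s + 9).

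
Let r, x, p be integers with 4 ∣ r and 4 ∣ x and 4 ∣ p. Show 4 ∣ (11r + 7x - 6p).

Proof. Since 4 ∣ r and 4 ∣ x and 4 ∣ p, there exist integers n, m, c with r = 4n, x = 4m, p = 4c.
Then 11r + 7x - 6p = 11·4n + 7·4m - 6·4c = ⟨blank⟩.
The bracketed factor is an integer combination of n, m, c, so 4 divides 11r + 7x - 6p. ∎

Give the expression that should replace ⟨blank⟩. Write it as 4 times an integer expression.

Pull the common 4 out of every term: 11·4n + 7·4m - 6·4c = 4(-6c + 7m + 11n).
-6c + 7m + 11n is an integer, which exhibits the divisibility.

4(-6c + 7m + 11n)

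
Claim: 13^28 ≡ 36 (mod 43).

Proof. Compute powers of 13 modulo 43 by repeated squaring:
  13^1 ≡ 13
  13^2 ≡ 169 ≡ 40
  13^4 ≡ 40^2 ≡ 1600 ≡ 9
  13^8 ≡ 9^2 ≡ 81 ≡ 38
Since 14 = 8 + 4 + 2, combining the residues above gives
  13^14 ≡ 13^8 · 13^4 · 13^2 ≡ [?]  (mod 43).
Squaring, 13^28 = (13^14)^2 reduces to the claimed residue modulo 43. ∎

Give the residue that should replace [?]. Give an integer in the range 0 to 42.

Multiply the listed residues: 38 · 9 · 40 = 342 → 13680.
Reducing modulo 43: 13680 = 318·43 + 6, so 13^14 ≡ 6.

6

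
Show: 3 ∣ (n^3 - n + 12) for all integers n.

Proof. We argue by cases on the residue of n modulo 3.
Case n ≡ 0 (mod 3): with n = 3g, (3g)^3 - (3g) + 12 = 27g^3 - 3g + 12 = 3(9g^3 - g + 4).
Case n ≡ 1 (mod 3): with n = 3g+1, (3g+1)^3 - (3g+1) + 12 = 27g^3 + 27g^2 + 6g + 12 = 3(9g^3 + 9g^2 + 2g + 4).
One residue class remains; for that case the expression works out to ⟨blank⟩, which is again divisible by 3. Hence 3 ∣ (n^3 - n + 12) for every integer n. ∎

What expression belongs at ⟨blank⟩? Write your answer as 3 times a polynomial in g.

3(9g^3 + 18g^2 + 11g + 6)

Only n ≡ 2 (mod 3) is unaccounted for. Put n = 3g+2:
(3g+2)^3 - (3g+2) + 12 expands to 27g^3 + 54g^2 + 33g + 18,
and factoring out 3 leaves 3(9g^3 + 18g^2 + 11g + 6).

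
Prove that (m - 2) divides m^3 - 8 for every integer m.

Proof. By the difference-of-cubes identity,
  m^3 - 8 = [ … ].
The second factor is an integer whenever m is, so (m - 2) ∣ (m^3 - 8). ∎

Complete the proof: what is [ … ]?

(m - 2)(m^2 + 2m + 4)

Polynomial division of m^3 - 8 by m - 2 leaves remainder 0 and quotient m^2 + 2m + 4.
Hence m^3 - 8 = (m - 2)(m^2 + 2m + 4).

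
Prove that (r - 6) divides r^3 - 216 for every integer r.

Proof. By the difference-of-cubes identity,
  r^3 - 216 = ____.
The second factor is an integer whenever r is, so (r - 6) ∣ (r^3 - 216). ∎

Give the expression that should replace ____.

(r - 6)(r^2 + 6r + 36)

Polynomial division of r^3 - 216 by r - 6 leaves remainder 0 and quotient r^2 + 6r + 36.
Hence r^3 - 216 = (r - 6)(r^2 + 6r + 36).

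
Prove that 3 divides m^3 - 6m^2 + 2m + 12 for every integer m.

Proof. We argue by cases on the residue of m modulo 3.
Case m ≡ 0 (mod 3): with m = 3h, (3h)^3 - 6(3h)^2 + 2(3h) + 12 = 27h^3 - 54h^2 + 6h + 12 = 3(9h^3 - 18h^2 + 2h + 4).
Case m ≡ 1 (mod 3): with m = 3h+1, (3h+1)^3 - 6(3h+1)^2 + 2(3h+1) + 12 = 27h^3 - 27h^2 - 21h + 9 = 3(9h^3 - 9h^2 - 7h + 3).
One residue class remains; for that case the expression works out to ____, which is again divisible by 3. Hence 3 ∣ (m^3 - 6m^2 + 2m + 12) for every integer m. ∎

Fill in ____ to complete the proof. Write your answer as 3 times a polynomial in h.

The residues treated are {0, 1}, so the missing case is m ≡ 2 (mod 3); write m = 3h+2.
Then (3h+2)^3 - 6(3h+2)^2 + 2(3h+2) + 12 = 27h^3 - 30h = 3(9h^3 - 10h).

3(9h^3 - 10h)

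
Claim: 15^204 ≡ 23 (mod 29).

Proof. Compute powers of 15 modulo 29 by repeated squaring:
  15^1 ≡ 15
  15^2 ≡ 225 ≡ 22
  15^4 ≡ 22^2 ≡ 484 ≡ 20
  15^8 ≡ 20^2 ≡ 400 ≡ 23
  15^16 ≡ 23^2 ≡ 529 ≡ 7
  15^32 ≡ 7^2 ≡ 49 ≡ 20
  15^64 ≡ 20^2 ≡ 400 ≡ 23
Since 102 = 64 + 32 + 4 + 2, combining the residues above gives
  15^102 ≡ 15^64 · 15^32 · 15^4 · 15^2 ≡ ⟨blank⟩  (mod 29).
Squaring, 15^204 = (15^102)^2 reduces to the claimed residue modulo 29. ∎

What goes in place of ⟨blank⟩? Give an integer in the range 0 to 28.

15^64 · 15^32 · 15^4 · 15^2 ≡ 23 · 20 · 20 · 22 = 202400.
202400 mod 29 = 9, so 15^102 ≡ 9 (mod 29).

9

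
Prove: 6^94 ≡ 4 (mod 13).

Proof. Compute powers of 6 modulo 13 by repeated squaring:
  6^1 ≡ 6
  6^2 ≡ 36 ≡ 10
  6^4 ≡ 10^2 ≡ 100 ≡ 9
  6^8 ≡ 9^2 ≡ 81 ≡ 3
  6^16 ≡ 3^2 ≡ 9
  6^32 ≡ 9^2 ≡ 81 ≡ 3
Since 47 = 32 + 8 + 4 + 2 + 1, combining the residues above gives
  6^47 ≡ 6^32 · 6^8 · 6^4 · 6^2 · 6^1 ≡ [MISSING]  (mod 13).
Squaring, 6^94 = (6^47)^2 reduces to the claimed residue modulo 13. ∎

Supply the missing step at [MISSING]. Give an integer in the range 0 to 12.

6^32 · 6^8 · 6^4 · 6^2 · 6^1 ≡ 3 · 3 · 9 · 10 · 6 = 4860.
4860 mod 13 = 11, so 6^47 ≡ 11 (mod 13).

11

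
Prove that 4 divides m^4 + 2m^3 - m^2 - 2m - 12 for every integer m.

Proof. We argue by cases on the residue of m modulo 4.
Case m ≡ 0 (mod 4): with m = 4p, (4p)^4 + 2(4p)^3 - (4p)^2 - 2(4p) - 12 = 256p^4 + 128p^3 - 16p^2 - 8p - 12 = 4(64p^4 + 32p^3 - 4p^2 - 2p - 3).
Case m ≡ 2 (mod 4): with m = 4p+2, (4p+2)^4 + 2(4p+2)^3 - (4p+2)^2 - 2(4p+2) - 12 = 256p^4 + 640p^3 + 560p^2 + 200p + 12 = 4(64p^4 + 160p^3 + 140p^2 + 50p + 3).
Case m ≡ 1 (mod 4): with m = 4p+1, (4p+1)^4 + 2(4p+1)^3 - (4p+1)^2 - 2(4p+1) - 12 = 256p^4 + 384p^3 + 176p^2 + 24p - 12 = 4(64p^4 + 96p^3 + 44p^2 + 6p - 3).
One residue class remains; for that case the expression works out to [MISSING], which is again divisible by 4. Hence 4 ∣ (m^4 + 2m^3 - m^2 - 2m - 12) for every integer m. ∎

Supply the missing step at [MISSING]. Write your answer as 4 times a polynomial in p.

Only m ≡ 3 (mod 4) is unaccounted for. Put m = 4p+3:
(4p+3)^4 + 2(4p+3)^3 - (4p+3)^2 - 2(4p+3) - 12 expands to 256p^4 + 896p^3 + 1136p^2 + 616p + 108,
and factoring out 4 leaves 4(64p^4 + 224p^3 + 284p^2 + 154p + 27).

4(64p^4 + 224p^3 + 284p^2 + 154p + 27)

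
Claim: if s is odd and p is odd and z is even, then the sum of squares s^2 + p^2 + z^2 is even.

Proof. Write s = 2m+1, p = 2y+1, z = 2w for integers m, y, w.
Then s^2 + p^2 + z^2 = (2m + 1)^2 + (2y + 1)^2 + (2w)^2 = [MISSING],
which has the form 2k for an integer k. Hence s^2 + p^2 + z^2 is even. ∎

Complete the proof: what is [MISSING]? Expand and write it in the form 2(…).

Expanding: (2m + 1)^2 + (2y + 1)^2 + (2w)^2 = 4m^2 + 4m + 4w^2 + 4y^2 + 4y + 2.
Every term is even; pulling out the factor of 2 gives 2(2m^2 + 2m + 2w^2 + 2y^2 + 2y + 1).

2(2m^2 + 2m + 2w^2 + 2y^2 + 2y + 1)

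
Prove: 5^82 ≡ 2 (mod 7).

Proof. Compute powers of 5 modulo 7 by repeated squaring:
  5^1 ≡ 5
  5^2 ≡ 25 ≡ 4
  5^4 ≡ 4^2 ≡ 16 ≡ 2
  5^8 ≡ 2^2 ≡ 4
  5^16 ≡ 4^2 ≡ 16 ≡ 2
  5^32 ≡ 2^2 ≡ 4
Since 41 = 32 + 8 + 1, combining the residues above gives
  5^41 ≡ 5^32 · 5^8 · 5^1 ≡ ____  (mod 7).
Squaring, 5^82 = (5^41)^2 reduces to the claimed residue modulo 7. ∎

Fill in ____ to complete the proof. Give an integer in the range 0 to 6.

5^32 · 5^8 · 5^1 ≡ 4 · 4 · 5 = 80.
80 mod 7 = 3, so 5^41 ≡ 3 (mod 7).

3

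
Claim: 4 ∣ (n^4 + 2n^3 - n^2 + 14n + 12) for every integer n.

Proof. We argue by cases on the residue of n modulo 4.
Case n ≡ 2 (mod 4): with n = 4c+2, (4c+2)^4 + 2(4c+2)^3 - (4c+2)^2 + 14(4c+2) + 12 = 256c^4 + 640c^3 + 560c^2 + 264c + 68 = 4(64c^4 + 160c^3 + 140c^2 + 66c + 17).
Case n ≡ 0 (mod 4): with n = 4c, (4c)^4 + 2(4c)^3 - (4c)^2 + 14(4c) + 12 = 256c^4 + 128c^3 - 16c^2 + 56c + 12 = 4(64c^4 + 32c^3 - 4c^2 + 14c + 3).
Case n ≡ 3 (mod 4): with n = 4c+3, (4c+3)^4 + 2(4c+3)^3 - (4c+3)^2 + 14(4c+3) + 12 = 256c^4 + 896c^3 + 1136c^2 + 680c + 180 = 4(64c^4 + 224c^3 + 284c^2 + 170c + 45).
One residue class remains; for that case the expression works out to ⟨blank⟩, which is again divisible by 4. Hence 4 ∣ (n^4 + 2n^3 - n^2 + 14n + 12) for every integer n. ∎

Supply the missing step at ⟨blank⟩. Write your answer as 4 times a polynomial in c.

4(64c^4 + 96c^3 + 44c^2 + 22c + 7)

Only n ≡ 1 (mod 4) is unaccounted for. Put n = 4c+1:
(4c+1)^4 + 2(4c+1)^3 - (4c+1)^2 + 14(4c+1) + 12 expands to 256c^4 + 384c^3 + 176c^2 + 88c + 28,
and factoring out 4 leaves 4(64c^4 + 96c^3 + 44c^2 + 22c + 7).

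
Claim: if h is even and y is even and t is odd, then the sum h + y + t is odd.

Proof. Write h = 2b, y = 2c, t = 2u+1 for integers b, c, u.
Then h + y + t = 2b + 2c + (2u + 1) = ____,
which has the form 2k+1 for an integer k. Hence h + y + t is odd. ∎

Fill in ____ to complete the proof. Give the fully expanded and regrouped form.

2(b + c + u) + 1

2b + 2c + (2u + 1) = 2b + 2c + 2u + 1
= 2(b + c + u) + 1.
Since b + c + u is an integer, the sum is of the form 2k+1 for an integer k.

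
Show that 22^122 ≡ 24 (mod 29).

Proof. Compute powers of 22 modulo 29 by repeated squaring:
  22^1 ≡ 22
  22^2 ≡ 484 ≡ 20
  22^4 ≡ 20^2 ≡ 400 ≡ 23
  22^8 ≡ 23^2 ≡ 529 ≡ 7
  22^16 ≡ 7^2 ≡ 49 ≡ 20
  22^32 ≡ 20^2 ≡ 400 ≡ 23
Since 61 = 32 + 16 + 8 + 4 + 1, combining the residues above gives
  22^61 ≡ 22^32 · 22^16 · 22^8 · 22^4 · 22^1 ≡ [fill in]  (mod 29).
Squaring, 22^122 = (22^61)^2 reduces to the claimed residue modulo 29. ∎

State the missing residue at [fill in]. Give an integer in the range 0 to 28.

13

Multiply the listed residues: 23 · 20 · 7 · 23 · 22 = 460 → 3220 → 74060 → 1629320.
Reducing modulo 29: 1629320 = 56183·29 + 13, so 22^61 ≡ 13.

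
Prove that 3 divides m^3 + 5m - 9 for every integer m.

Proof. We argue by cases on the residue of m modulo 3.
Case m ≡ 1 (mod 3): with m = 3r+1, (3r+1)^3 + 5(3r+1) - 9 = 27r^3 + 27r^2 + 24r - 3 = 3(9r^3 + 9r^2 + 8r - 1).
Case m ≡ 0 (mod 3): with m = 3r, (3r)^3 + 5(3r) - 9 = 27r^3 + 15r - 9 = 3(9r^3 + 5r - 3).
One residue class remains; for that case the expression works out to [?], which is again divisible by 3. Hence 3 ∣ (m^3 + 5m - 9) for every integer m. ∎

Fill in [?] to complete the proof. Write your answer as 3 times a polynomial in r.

The residues treated are {1, 0}, so the missing case is m ≡ 2 (mod 3); write m = 3r+2.
Then (3r+2)^3 + 5(3r+2) - 9 = 27r^3 + 54r^2 + 51r + 9 = 3(9r^3 + 18r^2 + 17r + 3).

3(9r^3 + 18r^2 + 17r + 3)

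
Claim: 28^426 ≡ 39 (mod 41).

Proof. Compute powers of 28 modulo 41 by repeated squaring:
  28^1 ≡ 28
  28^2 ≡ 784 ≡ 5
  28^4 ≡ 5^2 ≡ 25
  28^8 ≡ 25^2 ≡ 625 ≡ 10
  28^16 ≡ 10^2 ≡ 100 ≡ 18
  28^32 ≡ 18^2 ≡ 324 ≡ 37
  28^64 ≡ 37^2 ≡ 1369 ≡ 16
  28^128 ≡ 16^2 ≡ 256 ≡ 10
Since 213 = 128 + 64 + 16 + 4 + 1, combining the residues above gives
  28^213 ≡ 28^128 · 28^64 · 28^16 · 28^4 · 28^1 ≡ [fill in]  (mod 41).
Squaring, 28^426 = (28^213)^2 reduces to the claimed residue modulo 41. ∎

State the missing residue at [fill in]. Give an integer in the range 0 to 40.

30

28^128 · 28^64 · 28^16 · 28^4 · 28^1 ≡ 10 · 16 · 18 · 25 · 28 = 2016000.
2016000 mod 41 = 30, so 28^213 ≡ 30 (mod 41).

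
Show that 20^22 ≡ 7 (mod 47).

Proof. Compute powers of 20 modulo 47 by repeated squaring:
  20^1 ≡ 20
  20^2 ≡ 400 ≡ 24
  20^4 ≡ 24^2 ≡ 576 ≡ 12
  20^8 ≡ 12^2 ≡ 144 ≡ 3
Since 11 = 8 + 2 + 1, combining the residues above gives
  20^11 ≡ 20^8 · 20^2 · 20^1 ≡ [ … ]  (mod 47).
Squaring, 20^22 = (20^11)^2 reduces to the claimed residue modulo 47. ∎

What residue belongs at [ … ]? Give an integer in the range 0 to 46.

30

Multiply the listed residues: 3 · 24 · 20 = 72 → 1440.
Reducing modulo 47: 1440 = 30·47 + 30, so 20^11 ≡ 30.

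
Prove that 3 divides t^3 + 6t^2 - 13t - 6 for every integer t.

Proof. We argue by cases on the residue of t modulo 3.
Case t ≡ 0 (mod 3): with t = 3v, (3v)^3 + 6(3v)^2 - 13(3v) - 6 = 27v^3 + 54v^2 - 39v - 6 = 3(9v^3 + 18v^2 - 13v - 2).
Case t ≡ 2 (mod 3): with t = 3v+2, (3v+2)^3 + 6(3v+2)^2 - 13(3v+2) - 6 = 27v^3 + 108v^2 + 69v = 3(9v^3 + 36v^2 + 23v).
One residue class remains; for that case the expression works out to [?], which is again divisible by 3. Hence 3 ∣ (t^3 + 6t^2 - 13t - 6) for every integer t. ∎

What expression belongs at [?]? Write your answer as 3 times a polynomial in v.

3(9v^3 + 27v^2 + 2v - 4)

Only t ≡ 1 (mod 3) is unaccounted for. Put t = 3v+1:
(3v+1)^3 + 6(3v+1)^2 - 13(3v+1) - 6 expands to 27v^3 + 81v^2 + 6v - 12,
and factoring out 3 leaves 3(9v^3 + 27v^2 + 2v - 4).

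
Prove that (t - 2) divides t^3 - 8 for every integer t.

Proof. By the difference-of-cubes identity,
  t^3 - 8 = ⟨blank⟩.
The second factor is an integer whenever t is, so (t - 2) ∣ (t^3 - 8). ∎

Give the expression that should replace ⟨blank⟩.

Polynomial division of t^3 - 8 by t - 2 leaves remainder 0 and quotient t^2 + 2t + 4.
Hence t^3 - 8 = (t - 2)(t^2 + 2t + 4).

(t - 2)(t^2 + 2t + 4)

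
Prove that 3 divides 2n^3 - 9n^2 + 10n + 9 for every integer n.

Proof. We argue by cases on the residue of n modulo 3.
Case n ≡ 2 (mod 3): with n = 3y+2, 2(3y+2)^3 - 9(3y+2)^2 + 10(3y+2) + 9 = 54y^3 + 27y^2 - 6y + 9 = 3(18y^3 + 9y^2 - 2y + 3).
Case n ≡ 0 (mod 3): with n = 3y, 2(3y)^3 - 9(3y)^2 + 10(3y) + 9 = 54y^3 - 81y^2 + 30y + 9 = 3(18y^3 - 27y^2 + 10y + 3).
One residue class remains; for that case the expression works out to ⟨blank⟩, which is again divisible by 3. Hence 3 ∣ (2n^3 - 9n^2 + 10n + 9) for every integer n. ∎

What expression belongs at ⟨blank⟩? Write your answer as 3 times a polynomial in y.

Only n ≡ 1 (mod 3) is unaccounted for. Put n = 3y+1:
2(3y+1)^3 - 9(3y+1)^2 + 10(3y+1) + 9 expands to 54y^3 - 27y^2 - 6y + 12,
and factoring out 3 leaves 3(18y^3 - 9y^2 - 2y + 4).

3(18y^3 - 9y^2 - 2y + 4)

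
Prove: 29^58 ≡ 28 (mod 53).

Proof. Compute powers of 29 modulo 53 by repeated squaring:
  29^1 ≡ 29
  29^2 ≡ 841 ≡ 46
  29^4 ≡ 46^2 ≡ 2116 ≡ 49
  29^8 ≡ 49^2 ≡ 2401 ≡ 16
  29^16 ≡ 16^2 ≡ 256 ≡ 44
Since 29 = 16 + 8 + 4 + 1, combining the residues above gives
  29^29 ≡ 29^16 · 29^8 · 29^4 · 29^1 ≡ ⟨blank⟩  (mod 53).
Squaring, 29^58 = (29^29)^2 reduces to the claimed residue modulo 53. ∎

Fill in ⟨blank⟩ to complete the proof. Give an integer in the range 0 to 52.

9

Multiply the listed residues: 44 · 16 · 49 · 29 = 704 → 34496 → 1000384.
Reducing modulo 53: 1000384 = 18875·53 + 9, so 29^29 ≡ 9.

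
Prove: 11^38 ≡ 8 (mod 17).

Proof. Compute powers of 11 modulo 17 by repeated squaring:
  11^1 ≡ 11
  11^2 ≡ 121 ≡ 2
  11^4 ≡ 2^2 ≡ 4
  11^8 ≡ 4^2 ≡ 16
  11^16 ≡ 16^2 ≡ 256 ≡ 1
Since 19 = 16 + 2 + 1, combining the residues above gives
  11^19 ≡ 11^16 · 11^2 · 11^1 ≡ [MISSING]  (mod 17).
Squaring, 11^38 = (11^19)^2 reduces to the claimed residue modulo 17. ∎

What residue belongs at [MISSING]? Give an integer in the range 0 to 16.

5

11^16 · 11^2 · 11^1 ≡ 1 · 2 · 11 = 22.
22 mod 17 = 5, so 11^19 ≡ 5 (mod 17).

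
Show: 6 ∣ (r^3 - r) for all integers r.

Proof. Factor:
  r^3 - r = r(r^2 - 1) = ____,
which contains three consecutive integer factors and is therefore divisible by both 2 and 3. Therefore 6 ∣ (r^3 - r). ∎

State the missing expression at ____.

r(r^2 - 1) = r(r - 1)(r + 1) = (r - 1)r(r + 1).
These three factors are consecutive integers, so their product is divisible by 6.

(r - 1)r(r + 1)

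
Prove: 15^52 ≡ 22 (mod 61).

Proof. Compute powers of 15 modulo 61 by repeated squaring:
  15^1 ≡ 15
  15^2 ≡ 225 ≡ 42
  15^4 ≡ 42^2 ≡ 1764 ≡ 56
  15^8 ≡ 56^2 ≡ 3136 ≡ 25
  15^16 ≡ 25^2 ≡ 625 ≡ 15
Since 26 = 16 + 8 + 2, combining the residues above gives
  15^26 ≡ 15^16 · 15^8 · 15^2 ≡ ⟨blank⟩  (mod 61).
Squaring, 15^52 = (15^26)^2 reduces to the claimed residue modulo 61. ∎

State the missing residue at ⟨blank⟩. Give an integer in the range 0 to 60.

15^16 · 15^8 · 15^2 ≡ 15 · 25 · 42 = 15750.
15750 mod 61 = 12, so 15^26 ≡ 12 (mod 61).

12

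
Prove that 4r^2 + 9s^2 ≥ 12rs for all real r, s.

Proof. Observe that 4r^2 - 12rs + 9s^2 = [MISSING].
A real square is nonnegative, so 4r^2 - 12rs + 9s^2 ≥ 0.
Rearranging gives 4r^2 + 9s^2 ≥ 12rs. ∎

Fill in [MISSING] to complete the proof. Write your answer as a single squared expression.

4r^2 - 12rs + 9s^2 is a perfect-square trinomial: the outer terms are (2r)^2 and (3s)^2, and the cross term is -2·2r·3s.
So 4r^2 - 12rs + 9s^2 = (2r - 3s)^2 ≥ 0.

(2r - 3s)^2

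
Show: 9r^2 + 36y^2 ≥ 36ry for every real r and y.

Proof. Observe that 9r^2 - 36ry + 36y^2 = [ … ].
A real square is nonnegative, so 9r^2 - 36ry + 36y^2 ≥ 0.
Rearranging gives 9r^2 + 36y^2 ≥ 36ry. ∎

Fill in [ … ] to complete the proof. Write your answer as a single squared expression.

9r^2 - 36ry + 36y^2 is a perfect-square trinomial: the outer terms are (3r)^2 and (6y)^2, and the cross term is -2·3r·6y.
So 9r^2 - 36ry + 36y^2 = (3r - 6y)^2 ≥ 0.

(3r - 6y)^2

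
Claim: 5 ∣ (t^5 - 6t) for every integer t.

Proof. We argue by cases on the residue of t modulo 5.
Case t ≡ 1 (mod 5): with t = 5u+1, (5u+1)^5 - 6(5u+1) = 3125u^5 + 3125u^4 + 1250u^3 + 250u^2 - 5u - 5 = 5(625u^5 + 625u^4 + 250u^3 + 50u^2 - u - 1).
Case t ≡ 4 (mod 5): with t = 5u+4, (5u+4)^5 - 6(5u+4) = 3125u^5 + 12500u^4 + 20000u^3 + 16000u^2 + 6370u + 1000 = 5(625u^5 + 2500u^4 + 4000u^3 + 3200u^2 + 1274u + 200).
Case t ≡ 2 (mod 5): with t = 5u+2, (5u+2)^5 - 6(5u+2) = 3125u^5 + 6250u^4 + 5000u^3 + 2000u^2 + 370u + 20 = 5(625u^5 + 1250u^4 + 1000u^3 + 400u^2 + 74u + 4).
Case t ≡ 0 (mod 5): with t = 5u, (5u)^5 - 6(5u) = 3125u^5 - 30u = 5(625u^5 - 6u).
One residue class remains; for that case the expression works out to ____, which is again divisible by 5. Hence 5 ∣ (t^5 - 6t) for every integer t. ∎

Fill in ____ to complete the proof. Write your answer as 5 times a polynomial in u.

Only t ≡ 3 (mod 5) is unaccounted for. Put t = 5u+3:
(5u+3)^5 - 6(5u+3) expands to 3125u^5 + 9375u^4 + 11250u^3 + 6750u^2 + 1995u + 225,
and factoring out 5 leaves 5(625u^5 + 1875u^4 + 2250u^3 + 1350u^2 + 399u + 45).

5(625u^5 + 1875u^4 + 2250u^3 + 1350u^2 + 399u + 45)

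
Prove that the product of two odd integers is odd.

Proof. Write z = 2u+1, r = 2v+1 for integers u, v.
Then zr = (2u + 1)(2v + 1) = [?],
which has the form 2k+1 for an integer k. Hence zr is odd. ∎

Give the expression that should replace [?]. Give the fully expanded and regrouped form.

2(2uv + u + v) + 1

Expanding: (2u + 1)(2v + 1) = 4uv + 2u + 2v + 1.
Every term except the constant is even, so this is 2(2uv + u + v) + 1,
and 2uv + u + v ∈ ℤ gives the required form.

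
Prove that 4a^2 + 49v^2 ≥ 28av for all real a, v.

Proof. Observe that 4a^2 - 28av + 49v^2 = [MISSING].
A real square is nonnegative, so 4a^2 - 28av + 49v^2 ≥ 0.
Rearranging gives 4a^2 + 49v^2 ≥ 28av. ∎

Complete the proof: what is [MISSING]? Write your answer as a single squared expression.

4a^2 - 28av + 49v^2 is a perfect-square trinomial: the outer terms are (2a)^2 and (7v)^2, and the cross term is -2·2a·7v.
So 4a^2 - 28av + 49v^2 = (2a - 7v)^2 ≥ 0.

(2a - 7v)^2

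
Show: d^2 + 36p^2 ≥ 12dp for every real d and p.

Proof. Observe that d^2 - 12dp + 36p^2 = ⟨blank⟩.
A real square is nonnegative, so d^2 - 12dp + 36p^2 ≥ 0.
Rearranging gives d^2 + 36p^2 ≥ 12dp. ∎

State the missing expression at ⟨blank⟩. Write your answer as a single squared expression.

The leading and trailing coefficients are 1^2 and 6^2, and 12 = 2·1·6, so the trinomial is (d - 6p)^2.
Hence d^2 - 12dp + 36p^2 ≥ 0.

(d - 6p)^2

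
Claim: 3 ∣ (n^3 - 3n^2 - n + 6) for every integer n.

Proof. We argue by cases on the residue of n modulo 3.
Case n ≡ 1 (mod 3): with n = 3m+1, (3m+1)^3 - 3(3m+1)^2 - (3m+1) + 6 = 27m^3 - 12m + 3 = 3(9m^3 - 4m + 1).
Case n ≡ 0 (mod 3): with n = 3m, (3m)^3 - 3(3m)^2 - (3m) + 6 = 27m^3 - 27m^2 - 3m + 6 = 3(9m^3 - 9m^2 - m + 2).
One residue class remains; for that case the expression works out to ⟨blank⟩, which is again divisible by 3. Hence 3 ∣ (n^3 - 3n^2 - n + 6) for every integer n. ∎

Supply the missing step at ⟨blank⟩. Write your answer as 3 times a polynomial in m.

Only n ≡ 2 (mod 3) is unaccounted for. Put n = 3m+2:
(3m+2)^3 - 3(3m+2)^2 - (3m+2) + 6 expands to 27m^3 + 27m^2 - 3m,
and factoring out 3 leaves 3(9m^3 + 9m^2 - m).

3(9m^3 + 9m^2 - m)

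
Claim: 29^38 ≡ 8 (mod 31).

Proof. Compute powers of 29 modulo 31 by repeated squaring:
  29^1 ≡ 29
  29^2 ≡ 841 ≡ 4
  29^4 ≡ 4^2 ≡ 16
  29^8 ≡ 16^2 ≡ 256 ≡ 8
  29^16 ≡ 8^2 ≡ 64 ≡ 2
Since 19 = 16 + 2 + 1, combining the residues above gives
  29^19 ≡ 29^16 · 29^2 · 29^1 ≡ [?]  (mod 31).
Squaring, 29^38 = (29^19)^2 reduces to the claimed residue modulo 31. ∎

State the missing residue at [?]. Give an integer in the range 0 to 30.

Multiply the listed residues: 2 · 4 · 29 = 8 → 232.
Reducing modulo 31: 232 = 7·31 + 15, so 29^19 ≡ 15.

15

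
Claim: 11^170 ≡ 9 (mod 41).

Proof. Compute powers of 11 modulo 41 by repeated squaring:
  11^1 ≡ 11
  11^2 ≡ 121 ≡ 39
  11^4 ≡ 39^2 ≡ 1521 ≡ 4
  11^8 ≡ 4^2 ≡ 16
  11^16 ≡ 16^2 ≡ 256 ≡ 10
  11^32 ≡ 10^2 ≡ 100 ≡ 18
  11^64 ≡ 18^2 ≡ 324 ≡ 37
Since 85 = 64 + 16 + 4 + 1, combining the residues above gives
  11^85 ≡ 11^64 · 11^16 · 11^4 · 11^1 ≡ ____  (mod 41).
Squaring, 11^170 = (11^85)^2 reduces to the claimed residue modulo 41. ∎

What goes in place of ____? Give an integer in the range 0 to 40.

3

Multiply the listed residues: 37 · 10 · 4 · 11 = 370 → 1480 → 16280.
Reducing modulo 41: 16280 = 397·41 + 3, so 11^85 ≡ 3.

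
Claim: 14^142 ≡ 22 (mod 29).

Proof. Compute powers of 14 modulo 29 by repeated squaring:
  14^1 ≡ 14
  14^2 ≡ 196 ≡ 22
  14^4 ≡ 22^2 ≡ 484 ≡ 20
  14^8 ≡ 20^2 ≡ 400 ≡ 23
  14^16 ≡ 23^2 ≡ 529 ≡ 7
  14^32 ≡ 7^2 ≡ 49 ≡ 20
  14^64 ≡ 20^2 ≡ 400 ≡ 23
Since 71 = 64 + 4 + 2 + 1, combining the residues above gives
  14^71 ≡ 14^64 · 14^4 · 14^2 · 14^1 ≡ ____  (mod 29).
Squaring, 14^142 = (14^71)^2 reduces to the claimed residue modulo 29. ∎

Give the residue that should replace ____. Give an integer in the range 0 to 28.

15

Multiply the listed residues: 23 · 20 · 22 · 14 = 460 → 10120 → 141680.
Reducing modulo 29: 141680 = 4885·29 + 15, so 14^71 ≡ 15.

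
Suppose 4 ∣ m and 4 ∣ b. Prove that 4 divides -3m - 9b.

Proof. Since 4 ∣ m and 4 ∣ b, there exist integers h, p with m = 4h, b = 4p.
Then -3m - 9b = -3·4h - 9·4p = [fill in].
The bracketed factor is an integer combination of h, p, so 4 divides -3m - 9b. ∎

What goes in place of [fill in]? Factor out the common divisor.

4(-3h - 9p)

Pull the common 4 out of every term: -3·4h - 9·4p = 4(-3h - 9p).
-3h - 9p is an integer, which exhibits the divisibility.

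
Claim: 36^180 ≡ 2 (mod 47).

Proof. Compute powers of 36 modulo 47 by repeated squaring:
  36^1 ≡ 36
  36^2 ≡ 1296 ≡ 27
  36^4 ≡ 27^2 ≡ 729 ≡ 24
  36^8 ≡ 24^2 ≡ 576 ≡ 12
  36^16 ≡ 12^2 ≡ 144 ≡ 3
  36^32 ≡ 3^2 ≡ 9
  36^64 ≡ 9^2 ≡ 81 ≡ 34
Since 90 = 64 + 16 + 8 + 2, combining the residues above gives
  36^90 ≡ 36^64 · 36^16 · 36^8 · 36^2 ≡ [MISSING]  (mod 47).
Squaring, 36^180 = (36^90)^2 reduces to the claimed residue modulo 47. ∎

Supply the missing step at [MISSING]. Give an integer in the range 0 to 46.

Multiply the listed residues: 34 · 3 · 12 · 27 = 102 → 1224 → 33048.
Reducing modulo 47: 33048 = 703·47 + 7, so 36^90 ≡ 7.

7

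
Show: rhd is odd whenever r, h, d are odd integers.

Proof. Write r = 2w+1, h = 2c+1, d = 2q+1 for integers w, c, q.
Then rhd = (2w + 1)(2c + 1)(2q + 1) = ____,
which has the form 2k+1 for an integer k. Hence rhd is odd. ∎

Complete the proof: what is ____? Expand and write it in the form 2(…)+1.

2(4cqw + 2cq + 2cw + c + 2qw + q + w) + 1

(2w + 1)(2c + 1)(2q + 1) = 8cqw + 4cq + 4cw + 2c + 4qw + 2q + 2w + 1
= 2(4cqw + 2cq + 2cw + c + 2qw + q + w) + 1.
Since 4cqw + 2cq + 2cw + c + 2qw + q + w is an integer, the product is of the form 2k+1 for an integer k.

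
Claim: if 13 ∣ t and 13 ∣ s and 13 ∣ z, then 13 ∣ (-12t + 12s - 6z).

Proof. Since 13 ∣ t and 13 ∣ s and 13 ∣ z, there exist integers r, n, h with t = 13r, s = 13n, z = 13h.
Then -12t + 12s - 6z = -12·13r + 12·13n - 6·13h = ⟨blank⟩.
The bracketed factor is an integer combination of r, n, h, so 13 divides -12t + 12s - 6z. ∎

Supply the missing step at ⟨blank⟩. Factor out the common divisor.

13(-6h + 12n - 12r)

Each term has a factor of 13: -12·13r + 12·13n - 6·13h = 13·(-6h + 12n - 12r).
Since -6h + 12n - 12r is an integer, 13 ∣ (-12t + 12s - 6z).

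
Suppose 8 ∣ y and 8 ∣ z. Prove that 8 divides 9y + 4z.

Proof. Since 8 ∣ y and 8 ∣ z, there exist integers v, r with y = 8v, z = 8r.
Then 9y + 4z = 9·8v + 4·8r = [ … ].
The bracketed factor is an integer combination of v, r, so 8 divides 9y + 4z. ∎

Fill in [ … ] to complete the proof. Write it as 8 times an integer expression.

Each term has a factor of 8: 9·8v + 4·8r = 8·(4r + 9v).
Since 4r + 9v is an integer, 8 ∣ (9y + 4z).

8(4r + 9v)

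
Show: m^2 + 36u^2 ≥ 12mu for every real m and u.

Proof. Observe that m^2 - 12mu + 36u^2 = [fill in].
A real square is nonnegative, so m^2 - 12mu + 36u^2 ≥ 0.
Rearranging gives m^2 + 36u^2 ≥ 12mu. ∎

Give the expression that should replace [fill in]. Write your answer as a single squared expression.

m^2 - 12mu + 36u^2 is a perfect-square trinomial: the outer terms are (m)^2 and (6u)^2, and the cross term is -2·m·6u.
So m^2 - 12mu + 36u^2 = (m - 6u)^2 ≥ 0.

(m - 6u)^2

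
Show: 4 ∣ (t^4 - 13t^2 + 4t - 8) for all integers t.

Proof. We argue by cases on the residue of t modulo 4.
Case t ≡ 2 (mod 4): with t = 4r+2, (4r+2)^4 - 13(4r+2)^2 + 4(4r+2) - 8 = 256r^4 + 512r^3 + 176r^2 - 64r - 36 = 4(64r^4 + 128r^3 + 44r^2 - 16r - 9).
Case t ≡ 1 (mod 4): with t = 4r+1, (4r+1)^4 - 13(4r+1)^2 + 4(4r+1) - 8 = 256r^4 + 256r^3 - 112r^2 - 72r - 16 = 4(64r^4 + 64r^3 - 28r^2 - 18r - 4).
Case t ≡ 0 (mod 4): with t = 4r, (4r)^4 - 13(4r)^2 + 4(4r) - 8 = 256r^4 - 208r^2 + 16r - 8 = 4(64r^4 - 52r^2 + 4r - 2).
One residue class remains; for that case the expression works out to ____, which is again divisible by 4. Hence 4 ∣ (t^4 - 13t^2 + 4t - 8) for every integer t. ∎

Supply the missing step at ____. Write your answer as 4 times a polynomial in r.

4(64r^4 + 192r^3 + 164r^2 + 34r - 8)

The residues treated are {2, 1, 0}, so the missing case is t ≡ 3 (mod 4); write t = 4r+3.
Then (4r+3)^4 - 13(4r+3)^2 + 4(4r+3) - 8 = 256r^4 + 768r^3 + 656r^2 + 136r - 32 = 4(64r^4 + 192r^3 + 164r^2 + 34r - 8).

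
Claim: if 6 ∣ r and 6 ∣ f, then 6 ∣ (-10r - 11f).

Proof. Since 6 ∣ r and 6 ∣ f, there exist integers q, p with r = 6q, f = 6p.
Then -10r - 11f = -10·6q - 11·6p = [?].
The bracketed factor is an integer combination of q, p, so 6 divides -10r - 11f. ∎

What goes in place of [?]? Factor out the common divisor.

Pull the common 6 out of every term: -10·6q - 11·6p = 6(-11p - 10q).
-11p - 10q is an integer, which exhibits the divisibility.

6(-11p - 10q)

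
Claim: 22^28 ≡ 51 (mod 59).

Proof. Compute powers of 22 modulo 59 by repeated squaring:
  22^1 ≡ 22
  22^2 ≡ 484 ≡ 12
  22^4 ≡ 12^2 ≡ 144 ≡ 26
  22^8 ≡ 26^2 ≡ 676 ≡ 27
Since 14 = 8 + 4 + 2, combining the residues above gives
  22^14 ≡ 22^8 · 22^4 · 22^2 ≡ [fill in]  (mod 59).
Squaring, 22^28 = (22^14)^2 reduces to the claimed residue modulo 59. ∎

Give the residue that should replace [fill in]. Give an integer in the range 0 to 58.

46

Multiply the listed residues: 27 · 26 · 12 = 702 → 8424.
Reducing modulo 59: 8424 = 142·59 + 46, so 22^14 ≡ 46.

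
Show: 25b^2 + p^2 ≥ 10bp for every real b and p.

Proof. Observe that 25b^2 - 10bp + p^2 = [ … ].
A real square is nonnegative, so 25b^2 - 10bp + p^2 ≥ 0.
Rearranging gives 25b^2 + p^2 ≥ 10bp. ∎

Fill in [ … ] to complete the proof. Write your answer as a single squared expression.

(5b - p)^2

The leading and trailing coefficients are 5^2 and 1^2, and 10 = 2·5·1, so the trinomial is (5b - p)^2.
Hence 25b^2 - 10bp + p^2 ≥ 0.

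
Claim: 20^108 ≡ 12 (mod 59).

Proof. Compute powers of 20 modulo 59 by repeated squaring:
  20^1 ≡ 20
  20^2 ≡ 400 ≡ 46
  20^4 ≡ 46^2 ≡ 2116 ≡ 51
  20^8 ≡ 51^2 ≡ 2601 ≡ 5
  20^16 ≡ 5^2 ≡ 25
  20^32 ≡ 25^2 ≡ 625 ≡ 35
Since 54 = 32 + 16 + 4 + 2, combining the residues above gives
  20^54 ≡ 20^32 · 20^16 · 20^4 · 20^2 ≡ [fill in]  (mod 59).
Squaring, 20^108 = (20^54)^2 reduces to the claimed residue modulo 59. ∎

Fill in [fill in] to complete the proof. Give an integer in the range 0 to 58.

20^32 · 20^16 · 20^4 · 20^2 ≡ 35 · 25 · 51 · 46 = 2052750.
2052750 mod 59 = 22, so 20^54 ≡ 22 (mod 59).

22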